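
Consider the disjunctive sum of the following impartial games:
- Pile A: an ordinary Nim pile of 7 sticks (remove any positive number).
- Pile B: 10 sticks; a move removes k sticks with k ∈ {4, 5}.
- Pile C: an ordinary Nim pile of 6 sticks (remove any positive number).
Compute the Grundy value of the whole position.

Pile A is a plain Nim pile of size 7, so its Grundy value is 7.
Build the Grundy sequence for pile B with g(k) = mex{g(k−s) : s ∈ {4, 5}, s ≤ k}:
k:     0  1  2  3  4  5  6  7  8  9 10
g(k):  0  0  0  0  1  1  1  1  2  0  0
So g(10) = 0.
Pile C is a plain Nim pile of size 6, so its Grundy value is 6.
By the Sprague-Grundy theorem, the Grundy value of a sum of independent games is the XOR of the component values.
Combined value = 7 XOR 0 XOR 6 = 1.

1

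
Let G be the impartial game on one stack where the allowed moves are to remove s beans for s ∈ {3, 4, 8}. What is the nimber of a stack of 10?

Grundy values for subtraction set {3, 4, 8}:
k:     0  1  2  3  4  5  6  7  8  9 10
g(k):  0  0  0  1  1  1  2  0  2  3  1
So g(10) = 1.

1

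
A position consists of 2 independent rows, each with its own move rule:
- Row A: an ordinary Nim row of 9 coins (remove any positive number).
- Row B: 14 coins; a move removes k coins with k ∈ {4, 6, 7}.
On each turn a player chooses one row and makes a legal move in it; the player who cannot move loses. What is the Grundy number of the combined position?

9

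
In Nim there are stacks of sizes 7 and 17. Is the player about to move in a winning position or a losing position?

Compute the nim-sum pairwise:
7 ⊕ 17 = 22
The nim-sum is 22 ≠ 0, so this is an N-position: the player to move can win.

Winning position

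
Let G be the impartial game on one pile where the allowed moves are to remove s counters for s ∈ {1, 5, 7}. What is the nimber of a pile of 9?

1

Compute g(0), g(1), … for moves {1, 5, 7}:
k:     0  1  2  3  4  5  6  7  8  9
g(k):  0  1  0  1  0  1  0  1  0  1
So g(9) = 1.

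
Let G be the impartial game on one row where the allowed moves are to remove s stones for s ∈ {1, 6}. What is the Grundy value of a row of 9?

Build the Grundy sequence with g(k) = mex{g(k−s) : s ∈ {1, 6}, s ≤ k}:
g(0) = mex{} = 0
g(1) = mex{0} = 1
g(2) = mex{1} = 0
g(3) = mex{0} = 1
g(4) = mex{1} = 0
g(5) = mex{0} = 1
g(6) = mex{0,1} = 2
g(7) = mex{1,2} = 0
g(8) = mex{0} = 1
g(9) = mex{1} = 0
So g(9) = 0.

0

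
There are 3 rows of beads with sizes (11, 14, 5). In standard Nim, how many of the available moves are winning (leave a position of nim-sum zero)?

In binary:
  1011  (11)
  1110  (14)
  0101  (5)
  ----
  0000  (0)
The nim-sum is already 0, so every move leaves a nonzero nim-sum — there are no winning moves.

0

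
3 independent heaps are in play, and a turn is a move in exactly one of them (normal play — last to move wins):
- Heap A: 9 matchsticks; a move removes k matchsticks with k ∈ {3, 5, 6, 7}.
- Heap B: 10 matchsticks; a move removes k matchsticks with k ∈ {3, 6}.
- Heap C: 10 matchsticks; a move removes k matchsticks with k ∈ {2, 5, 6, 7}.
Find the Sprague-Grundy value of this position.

Build the Grundy sequence for heap A with g(k) = mex{g(k−s) : s ∈ {3, 5, 6, 7}, s ≤ k}:
g(0) = mex{} = 0
g(1) = mex{} = 0
g(2) = mex{} = 0
g(3) = mex{0} = 1
g(4) = mex{0} = 1
g(5) = mex{0} = 1
g(6) = mex{0,1} = 2
g(7) = mex{0,1} = 2
g(8) = mex{0,1} = 2
g(9) = mex{0,1,2} = 3
So g(9) = 3.
For heap B, compute g(0), g(1), … with moves {3, 6}:
k:     0  1  2  3  4  5  6  7  8  9 10
g(k):  0  0  0  1  1  1  2  2  2  0  0
So g(10) = 0.
Grundy values for heap C (subtraction set {2, 5, 6, 7}):
g(0) = mex{} = 0
g(1) = mex{} = 0
g(2) = mex{0} = 1
g(3) = mex{0} = 1
g(4) = mex{1} = 0
g(5) = mex{0,1} = 2
g(6) = mex{0} = 1
g(7) = mex{0,1,2} = 3
g(8) = mex{0,1} = 2
g(9) = mex{0,1,3} = 2
g(10) = mex{0,1,2} = 3
So g(10) = 3.
By the Sprague-Grundy theorem, the Grundy value of a sum of independent games is the XOR of the component values.
Combined value = 3 ⊕ 0 ⊕ 3 = 0.

0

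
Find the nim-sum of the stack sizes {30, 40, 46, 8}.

16

Compute the nim-sum pairwise:
30 ^ 40 = 54
54 ^ 46 = 24
24 ^ 8 = 16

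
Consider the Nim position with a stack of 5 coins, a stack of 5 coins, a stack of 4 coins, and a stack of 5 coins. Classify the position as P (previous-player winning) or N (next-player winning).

N-position

Compute the nim-sum pairwise:
5 XOR 5 = 0
0 XOR 4 = 4
4 XOR 5 = 1
The nim-sum is 1 ≠ 0, so this is an N-position: the player to move can win.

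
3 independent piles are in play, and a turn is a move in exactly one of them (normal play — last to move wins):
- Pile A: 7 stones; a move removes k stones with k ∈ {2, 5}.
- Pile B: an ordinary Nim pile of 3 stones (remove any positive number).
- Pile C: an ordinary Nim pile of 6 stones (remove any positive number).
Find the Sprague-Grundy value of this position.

5

For pile A, compute g(0), g(1), … with moves {2, 5}:
g(0) = mex{} = 0
g(1) = mex{} = 0
g(2) = mex{0} = 1
g(3) = mex{0} = 1
g(4) = mex{1} = 0
g(5) = mex{0,1} = 2
g(6) = mex{0} = 1
g(7) = mex{1,2} = 0
So g(7) = 0.
Pile B is a plain Nim pile of size 3, so its Grundy value is 3.
Pile C is a plain Nim pile of size 6, so its Grundy value is 6.
The value of a disjunctive sum is the nim-sum of the parts.
Combined value = 0 ⊕ 3 ⊕ 6 = 5.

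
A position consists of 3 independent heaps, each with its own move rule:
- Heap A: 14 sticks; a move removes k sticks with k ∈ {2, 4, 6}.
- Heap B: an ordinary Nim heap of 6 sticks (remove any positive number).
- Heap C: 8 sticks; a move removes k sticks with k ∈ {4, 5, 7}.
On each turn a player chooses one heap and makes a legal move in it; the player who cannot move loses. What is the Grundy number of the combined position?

Grundy values for heap A (subtraction set {2, 4, 6}):
g(0) = mex{} = 0
g(1) = mex{} = 0
g(2) = mex{0} = 1
g(3) = mex{0} = 1
g(4) = mex{0,1} = 2
g(5) = mex{0,1} = 2
g(6) = mex{0,1,2} = 3
g(7) = mex{0,1,2} = 3
g(8) = mex{1,2,3} = 0
g(9) = mex{1,2,3} = 0
g(10) = mex{0,2,3} = 1
g(11) = mex{0,2,3} = 1
g(12) = mex{0,1,3} = 2
g(13) = mex{0,1,3} = 2
g(14) = mex{0,1,2} = 3
So g(14) = 3.
Heap B is a plain Nim heap of size 6, so its Grundy value is 6.
For heap C, compute g(0), g(1), … with moves {4, 5, 7}:
k:     0  1  2  3  4  5  6  7  8
g(k):  0  0  0  0  1  1  1  1  2
So g(8) = 2.
By the Sprague-Grundy theorem, the Grundy value of a sum of independent games is the XOR of the component values.
Combined value = 3 ⊕ 6 ⊕ 2 = 7.

7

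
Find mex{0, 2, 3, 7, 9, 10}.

0 is in the set but 1 is not, so the mex is 1.

1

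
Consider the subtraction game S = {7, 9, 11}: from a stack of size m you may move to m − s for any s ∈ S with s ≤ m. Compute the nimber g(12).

Compute g(0), g(1), … for moves {7, 9, 11}:
k:     0  1  2  3  4  5  6  7  8  9 10 11 12
g(k):  0  0  0  0  0  0  0  1  1  1  1  1  1
So g(12) = 1.

1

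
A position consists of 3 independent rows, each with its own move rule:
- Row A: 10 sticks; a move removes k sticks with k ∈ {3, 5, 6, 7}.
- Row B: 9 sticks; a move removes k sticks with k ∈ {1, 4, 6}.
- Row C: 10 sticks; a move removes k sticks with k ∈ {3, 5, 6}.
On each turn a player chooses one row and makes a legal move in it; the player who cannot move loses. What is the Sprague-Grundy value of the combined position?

2

Grundy values for row A (subtraction set {3, 5, 6, 7}):
g(0) = mex{} = 0
g(1) = mex{} = 0
g(2) = mex{} = 0
g(3) = mex{0} = 1
g(4) = mex{0} = 1
g(5) = mex{0} = 1
g(6) = mex{0,1} = 2
g(7) = mex{0,1} = 2
g(8) = mex{0,1} = 2
g(9) = mex{0,1,2} = 3
g(10) = mex{1,2} = 0
So g(10) = 0.
For row B, compute g(0), g(1), … with moves {1, 4, 6}:
g(0) = mex{} = 0
g(1) = mex{0} = 1
g(2) = mex{1} = 0
g(3) = mex{0} = 1
g(4) = mex{0,1} = 2
g(5) = mex{1,2} = 0
g(6) = mex{0} = 1
g(7) = mex{1} = 0
g(8) = mex{0,2} = 1
g(9) = mex{0,1} = 2
So g(9) = 2.
Grundy values for row C (subtraction set {3, 5, 6}):
k:     0  1  2  3  4  5  6  7  8  9 10
g(k):  0  0  0  1  1  1  2  2  2  0  0
So g(10) = 0.
By the Sprague-Grundy theorem, the Grundy value of a sum of independent games is the XOR of the component values.
Combined value = 0 ⊕ 2 ⊕ 0 = 2.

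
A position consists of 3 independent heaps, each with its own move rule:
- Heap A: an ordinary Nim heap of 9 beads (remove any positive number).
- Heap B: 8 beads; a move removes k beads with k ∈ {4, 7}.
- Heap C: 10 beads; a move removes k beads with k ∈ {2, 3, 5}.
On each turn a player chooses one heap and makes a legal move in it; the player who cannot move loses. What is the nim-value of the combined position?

Heap A is a plain Nim heap of size 9, so its Grundy value is 9.
For heap B, compute g(0), g(1), … with moves {4, 7}:
g(0) = mex{} = 0
g(1) = mex{} = 0
g(2) = mex{} = 0
g(3) = mex{} = 0
g(4) = mex{0} = 1
g(5) = mex{0} = 1
g(6) = mex{0} = 1
g(7) = mex{0} = 1
g(8) = mex{0,1} = 2
So g(8) = 2.
Build the Grundy sequence for heap C with g(k) = mex{g(k−s) : s ∈ {2, 3, 5}, s ≤ k}:
k:     0  1  2  3  4  5  6  7  8  9 10
g(k):  0  0  1  1  2  2  3  0  0  1  1
So g(10) = 1.
By the Sprague-Grundy theorem, the Grundy value of a sum of independent games is the XOR of the component values.
Combined value = 9 XOR 2 XOR 1 = 10.

10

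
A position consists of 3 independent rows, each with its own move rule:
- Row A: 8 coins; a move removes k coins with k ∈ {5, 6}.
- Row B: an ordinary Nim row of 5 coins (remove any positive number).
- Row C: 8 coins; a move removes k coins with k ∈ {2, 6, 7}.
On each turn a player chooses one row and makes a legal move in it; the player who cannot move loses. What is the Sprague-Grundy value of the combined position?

6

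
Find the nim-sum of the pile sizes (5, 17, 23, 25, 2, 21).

13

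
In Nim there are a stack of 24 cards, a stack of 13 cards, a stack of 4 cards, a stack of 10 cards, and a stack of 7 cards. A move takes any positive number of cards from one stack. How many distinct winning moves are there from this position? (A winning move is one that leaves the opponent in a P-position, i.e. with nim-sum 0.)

1

Write each in binary and XOR column by column:
  11000  (24)
  01101  (13)
  00100  (4)
  01010  (10)
  00111  (7)
  -----
  11100  (28)
The overall nim-sum is X = 28. A stack of size p has a winning move iff p XOR X < p (reduce it to p XOR X).
  24: 24 XOR 28 = 4 < 24 — winning move (to 4).
  13: 13 XOR 28 = 17 ≥ 13 — no move.
  4: 4 XOR 28 = 24 ≥ 4 — no move.
  10: 10 XOR 28 = 22 ≥ 10 — no move.
  7: 7 XOR 28 = 27 ≥ 7 — no move.
That gives 1 winning move.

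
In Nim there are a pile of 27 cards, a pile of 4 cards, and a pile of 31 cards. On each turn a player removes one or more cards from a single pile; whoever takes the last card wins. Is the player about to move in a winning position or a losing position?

Losing position

Bitwise XOR of the heap sizes:
  11011  (27)
  00100  (4)
  11111  (31)
  -----
  00000  (0)
The nim-sum is 0, so this is a P-position: the player to move is in a losing position under optimal play.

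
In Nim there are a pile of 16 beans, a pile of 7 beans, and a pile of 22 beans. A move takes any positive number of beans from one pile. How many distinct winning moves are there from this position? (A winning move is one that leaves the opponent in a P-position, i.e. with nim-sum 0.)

1

Bitwise XOR of the heap sizes:
  10000  (16)
  00111  (7)
  10110  (22)
  -----
  00001  (1)
The overall nim-sum is X = 1. A pile of size p has a winning move iff p XOR X < p (reduce it to p XOR X).
  16: 16 XOR 1 = 17 ≥ 16 — no move.
  7: 7 XOR 1 = 6 < 7 — winning move (to 6).
  22: 22 XOR 1 = 23 ≥ 22 — no move.
That gives 1 winning move.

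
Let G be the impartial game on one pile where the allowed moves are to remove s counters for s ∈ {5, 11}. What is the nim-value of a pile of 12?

2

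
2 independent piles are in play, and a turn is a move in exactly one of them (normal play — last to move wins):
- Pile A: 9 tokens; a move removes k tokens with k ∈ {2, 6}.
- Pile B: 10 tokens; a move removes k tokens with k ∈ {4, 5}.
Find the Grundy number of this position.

0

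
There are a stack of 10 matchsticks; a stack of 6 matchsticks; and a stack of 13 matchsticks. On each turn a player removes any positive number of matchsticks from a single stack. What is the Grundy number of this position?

Nim-sum: 10 ⊕ 6 ⊕ 13 = 1.

1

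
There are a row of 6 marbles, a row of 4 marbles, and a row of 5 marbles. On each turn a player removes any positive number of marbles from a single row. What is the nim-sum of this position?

7

Bitwise XOR of the heap sizes:
  110  (6)
  100  (4)
  101  (5)
  ---
  111  (7)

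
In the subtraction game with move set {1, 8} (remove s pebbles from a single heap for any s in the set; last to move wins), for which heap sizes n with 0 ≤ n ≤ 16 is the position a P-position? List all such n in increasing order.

Compute g(0), g(1), … for moves {1, 8}:
k:     0  1  2  3  4  5  6  7  8  9 10 11 12 13 14 15 16
g(k):  0  1  0  1  0  1  0  1  2  0  1  0  1  0  1  0  1
The P-positions (g = 0) in 0..16 are 0, 2, 4, 6, 9, 11, 13, 15.

0, 2, 4, 6, 9, 11, 13, 15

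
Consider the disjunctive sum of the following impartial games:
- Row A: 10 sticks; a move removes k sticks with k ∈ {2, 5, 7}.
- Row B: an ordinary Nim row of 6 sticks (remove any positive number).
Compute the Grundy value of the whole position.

6

Build the Grundy sequence for row A with g(k) = mex{g(k−s) : s ∈ {2, 5, 7}, s ≤ k}:
k:     0  1  2  3  4  5  6  7  8  9 10
g(k):  0  0  1  1  0  2  1  3  2  2  0
So g(10) = 0.
Row B is a plain Nim row of size 6, so its Grundy value is 6.
The value of a disjunctive sum is the nim-sum of the parts.
Combined value = 0 XOR 6 = 6.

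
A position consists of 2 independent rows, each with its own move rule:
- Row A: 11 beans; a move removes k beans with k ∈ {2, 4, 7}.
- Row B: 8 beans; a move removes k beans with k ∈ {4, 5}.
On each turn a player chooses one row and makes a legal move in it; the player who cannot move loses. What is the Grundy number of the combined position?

3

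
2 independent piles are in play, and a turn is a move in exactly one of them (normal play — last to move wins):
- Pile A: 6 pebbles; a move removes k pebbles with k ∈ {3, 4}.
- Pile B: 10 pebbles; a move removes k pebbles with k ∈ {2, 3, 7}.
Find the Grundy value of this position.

Build the Grundy sequence for pile A with g(k) = mex{g(k−s) : s ∈ {3, 4}, s ≤ k}:
k:     0  1  2  3  4  5  6
g(k):  0  0  0  1  1  1  2
So g(6) = 2.
Build the Grundy sequence for pile B with g(k) = mex{g(k−s) : s ∈ {2, 3, 7}, s ≤ k}:
k:     0  1  2  3  4  5  6  7  8  9 10
g(k):  0  0  1  1  2  0  0  1  1  2  0
So g(10) = 0.
By the Sprague-Grundy theorem, the Grundy value of a sum of independent games is the XOR of the component values.
Combined value = 2 XOR 0 = 2.

2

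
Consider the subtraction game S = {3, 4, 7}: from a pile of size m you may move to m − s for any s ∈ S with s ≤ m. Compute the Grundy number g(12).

0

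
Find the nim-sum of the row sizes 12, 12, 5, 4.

1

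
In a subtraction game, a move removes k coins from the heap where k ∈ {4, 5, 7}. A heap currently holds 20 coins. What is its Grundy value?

2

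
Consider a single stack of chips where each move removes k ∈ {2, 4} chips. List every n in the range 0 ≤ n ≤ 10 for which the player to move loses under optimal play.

0, 1, 6, 7

Grundy values for subtraction set {2, 4}:
g(0) = mex{} = 0
g(1) = mex{} = 0
g(2) = mex{0} = 1
g(3) = mex{0} = 1
g(4) = mex{0,1} = 2
g(5) = mex{0,1} = 2
g(6) = mex{1,2} = 0
g(7) = mex{1,2} = 0
g(8) = mex{0,2} = 1
g(9) = mex{0,2} = 1
g(10) = mex{0,1} = 2
The P-positions (g = 0) in 0..10 are 0, 1, 6, 7.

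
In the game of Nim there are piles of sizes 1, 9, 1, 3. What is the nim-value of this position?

10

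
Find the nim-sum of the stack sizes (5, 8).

13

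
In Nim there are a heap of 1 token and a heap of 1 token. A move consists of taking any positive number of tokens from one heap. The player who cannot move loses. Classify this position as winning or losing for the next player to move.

Compute the nim-sum pairwise:
1 ^ 1 = 0
The nim-sum is 0, so this is a P-position: the player to move is in a losing position under optimal play.

Losing position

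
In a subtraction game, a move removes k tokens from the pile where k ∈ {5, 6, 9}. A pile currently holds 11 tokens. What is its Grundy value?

2

Grundy values for subtraction set {5, 6, 9}:
g(0) = mex{} = 0
g(1) = mex{} = 0
g(2) = mex{} = 0
g(3) = mex{} = 0
g(4) = mex{} = 0
g(5) = mex{0} = 1
g(6) = mex{0} = 1
g(7) = mex{0} = 1
g(8) = mex{0} = 1
g(9) = mex{0} = 1
g(10) = mex{0,1} = 2
g(11) = mex{0,1} = 2
So g(11) = 2.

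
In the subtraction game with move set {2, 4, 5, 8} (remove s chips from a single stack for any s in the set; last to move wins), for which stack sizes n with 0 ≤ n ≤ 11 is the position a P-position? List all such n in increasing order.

0, 1, 7, 10

Grundy values for subtraction set {2, 4, 5, 8}:
g(0) = mex{} = 0
g(1) = mex{} = 0
g(2) = mex{0} = 1
g(3) = mex{0} = 1
g(4) = mex{0,1} = 2
g(5) = mex{0,1} = 2
g(6) = mex{0,1,2} = 3
g(7) = mex{1,2} = 0
g(8) = mex{0,1,2,3} = 4
g(9) = mex{0,2} = 1
g(10) = mex{1,2,3,4} = 0
g(11) = mex{0,1,3} = 2
The P-positions (g = 0) in 0..11 are 0, 1, 7, 10.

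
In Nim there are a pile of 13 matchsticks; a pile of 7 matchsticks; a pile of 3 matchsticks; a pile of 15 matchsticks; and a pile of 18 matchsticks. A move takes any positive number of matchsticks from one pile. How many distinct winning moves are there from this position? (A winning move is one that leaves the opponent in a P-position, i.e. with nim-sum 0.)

Compute the nim-sum pairwise:
13 XOR 7 = 10
10 XOR 3 = 9
9 XOR 15 = 6
6 XOR 18 = 20
The overall nim-sum is X = 20. A pile of size p has a winning move iff p XOR X < p (reduce it to p XOR X).
  13: 13 XOR 20 = 25 ≥ 13 — no move.
  7: 7 XOR 20 = 19 ≥ 7 — no move.
  3: 3 XOR 20 = 23 ≥ 3 — no move.
  15: 15 XOR 20 = 27 ≥ 15 — no move.
  18: 18 XOR 20 = 6 < 18 — winning move (to 6).
That gives 1 winning move.

1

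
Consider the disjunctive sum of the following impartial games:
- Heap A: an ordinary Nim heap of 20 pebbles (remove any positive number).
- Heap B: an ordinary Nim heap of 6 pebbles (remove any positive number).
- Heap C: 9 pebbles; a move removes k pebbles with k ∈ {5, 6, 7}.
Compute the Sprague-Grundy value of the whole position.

19

Heap A is a plain Nim heap of size 20, so its Grundy value is 20.
Heap B is a plain Nim heap of size 6, so its Grundy value is 6.
For heap C, compute g(0), g(1), … with moves {5, 6, 7}:
k:     0  1  2  3  4  5  6  7  8  9
g(k):  0  0  0  0  0  1  1  1  1  1
So g(9) = 1.
The value of a disjunctive sum is the nim-sum of the parts.
Combined value = 20 XOR 6 XOR 1 = 19.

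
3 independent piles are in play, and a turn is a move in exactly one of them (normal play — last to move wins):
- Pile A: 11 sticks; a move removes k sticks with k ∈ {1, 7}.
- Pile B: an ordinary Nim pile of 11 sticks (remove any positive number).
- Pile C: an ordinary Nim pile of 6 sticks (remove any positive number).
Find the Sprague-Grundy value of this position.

12

For pile A, compute g(0), g(1), … with moves {1, 7}:
g(0) = mex{} = 0
g(1) = mex{0} = 1
g(2) = mex{1} = 0
g(3) = mex{0} = 1
g(4) = mex{1} = 0
g(5) = mex{0} = 1
g(6) = mex{1} = 0
g(7) = mex{0} = 1
g(8) = mex{1} = 0
g(9) = mex{0} = 1
g(10) = mex{1} = 0
g(11) = mex{0} = 1
So g(11) = 1.
Pile B is a plain Nim pile of size 11, so its Grundy value is 11.
Pile C is a plain Nim pile of size 6, so its Grundy value is 6.
By the Sprague-Grundy theorem, the Grundy value of a sum of independent games is the XOR of the component values.
Combined value = 1 ⊕ 11 ⊕ 6 = 12.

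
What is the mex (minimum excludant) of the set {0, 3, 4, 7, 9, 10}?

1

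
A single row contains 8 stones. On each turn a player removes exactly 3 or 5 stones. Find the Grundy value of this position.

0

Build the Grundy sequence with g(k) = mex{g(k−s) : s ∈ {3, 5}, s ≤ k}:
k:     0  1  2  3  4  5  6  7  8
g(k):  0  0  0  1  1  1  2  2  0
So g(8) = 0.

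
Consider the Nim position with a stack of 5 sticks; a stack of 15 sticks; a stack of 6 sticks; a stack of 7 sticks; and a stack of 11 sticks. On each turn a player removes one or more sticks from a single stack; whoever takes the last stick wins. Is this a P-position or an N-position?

In binary:
  0101  (5)
  1111  (15)
  0110  (6)
  0111  (7)
  1011  (11)
  ----
  0000  (0)
The nim-sum is 0, so this is a P-position: the player to move is in a losing position under optimal play.

P-position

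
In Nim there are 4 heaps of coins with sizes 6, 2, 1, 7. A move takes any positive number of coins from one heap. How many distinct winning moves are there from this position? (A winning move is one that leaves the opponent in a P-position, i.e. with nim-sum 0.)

Nim-sum: 6 XOR 2 XOR 1 XOR 7 = 2.
The overall nim-sum is X = 2. A heap of size p has a winning move iff p XOR X < p (reduce it to p XOR X).
  6: 6 XOR 2 = 4 < 6 — winning move (to 4).
  2: 2 XOR 2 = 0 < 2 — winning move (to 0).
  1: 1 XOR 2 = 3 ≥ 1 — no move.
  7: 7 XOR 2 = 5 < 7 — winning move (to 5).
That gives 3 winning moves.

3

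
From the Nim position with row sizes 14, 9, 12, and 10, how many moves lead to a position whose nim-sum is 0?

Compute the nim-sum pairwise:
14 ^ 9 = 7
7 ^ 12 = 11
11 ^ 10 = 1
The overall nim-sum is X = 1. A row of size p has a winning move iff p XOR X < p (reduce it to p XOR X).
  14: 14 XOR 1 = 15 ≥ 14 — no move.
  9: 9 XOR 1 = 8 < 9 — winning move (to 8).
  12: 12 XOR 1 = 13 ≥ 12 — no move.
  10: 10 XOR 1 = 11 ≥ 10 — no move.
That gives 1 winning move.

1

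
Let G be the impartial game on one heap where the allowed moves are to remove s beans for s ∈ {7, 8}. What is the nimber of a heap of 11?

1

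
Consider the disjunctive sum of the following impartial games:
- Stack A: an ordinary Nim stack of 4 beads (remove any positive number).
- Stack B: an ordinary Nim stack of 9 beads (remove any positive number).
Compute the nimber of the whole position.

13

Stack A is a plain Nim stack of size 4, so its Grundy value is 4.
Stack B is a plain Nim stack of size 9, so its Grundy value is 9.
By the Sprague-Grundy theorem, the Grundy value of a sum of independent games is the XOR of the component values.
Combined value = 4 XOR 9 = 13.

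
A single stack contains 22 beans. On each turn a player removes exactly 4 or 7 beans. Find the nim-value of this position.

Build the Grundy sequence with g(k) = mex{g(k−s) : s ∈ {4, 7}, s ≤ k}:
k:     0  1  2  3  4  5  6  7  8  9 10 11 12 13 14 15 16 17 18 19 20 21 22
g(k):  0  0  0  0  1  1  1  1  2  2  2  0  0  0  0  1  1  1  1  2  2  2  0
So g(22) = 0.

0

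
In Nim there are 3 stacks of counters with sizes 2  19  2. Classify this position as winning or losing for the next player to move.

Write each in binary and XOR column by column:
  00010  (2)
  10011  (19)
  00010  (2)
  -----
  10011  (19)
The nim-sum is 19 ≠ 0, so this is an N-position: the player to move can win.

Winning position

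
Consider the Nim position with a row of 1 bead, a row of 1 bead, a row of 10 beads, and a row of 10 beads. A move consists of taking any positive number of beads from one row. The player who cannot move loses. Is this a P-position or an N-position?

P-position

Write each in binary and XOR column by column:
  0001  (1)
  0001  (1)
  1010  (10)
  1010  (10)
  ----
  0000  (0)
The nim-sum is 0, so this is a P-position: the player to move is in a losing position under optimal play.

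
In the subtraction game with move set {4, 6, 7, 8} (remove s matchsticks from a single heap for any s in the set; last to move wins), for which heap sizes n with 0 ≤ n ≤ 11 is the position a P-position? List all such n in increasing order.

0, 1, 2, 3

Compute g(0), g(1), … for moves {4, 6, 7, 8}:
g(0) = mex{} = 0
g(1) = mex{} = 0
g(2) = mex{} = 0
g(3) = mex{} = 0
g(4) = mex{0} = 1
g(5) = mex{0} = 1
g(6) = mex{0} = 1
g(7) = mex{0} = 1
g(8) = mex{0,1} = 2
g(9) = mex{0,1} = 2
g(10) = mex{0,1} = 2
g(11) = mex{0,1} = 2
The P-positions (g = 0) in 0..11 are 0, 1, 2, 3.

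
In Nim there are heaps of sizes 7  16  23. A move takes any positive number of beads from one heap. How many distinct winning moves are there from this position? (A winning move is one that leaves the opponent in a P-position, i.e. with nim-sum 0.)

Nim-sum: 7 ^ 16 ^ 23 = 0.
The nim-sum is already 0, so every move leaves a nonzero nim-sum — there are no winning moves.

0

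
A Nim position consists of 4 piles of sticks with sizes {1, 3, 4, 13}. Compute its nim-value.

11

Compute the nim-sum pairwise:
1 ⊕ 3 = 2
2 ⊕ 4 = 6
6 ⊕ 13 = 11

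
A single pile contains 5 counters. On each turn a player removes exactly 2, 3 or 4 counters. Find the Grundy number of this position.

2

Compute g(0), g(1), … for moves {2, 3, 4}:
k:     0  1  2  3  4  5
g(k):  0  0  1  1  2  2
So g(5) = 2.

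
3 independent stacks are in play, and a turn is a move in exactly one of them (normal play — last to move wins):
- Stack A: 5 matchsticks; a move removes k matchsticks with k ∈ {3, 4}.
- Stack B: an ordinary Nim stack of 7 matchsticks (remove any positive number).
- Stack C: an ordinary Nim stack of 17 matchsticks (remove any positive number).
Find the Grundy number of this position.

Grundy values for stack A (subtraction set {3, 4}):
g(0) = mex{} = 0
g(1) = mex{} = 0
g(2) = mex{} = 0
g(3) = mex{0} = 1
g(4) = mex{0} = 1
g(5) = mex{0} = 1
So g(5) = 1.
Stack B is a plain Nim stack of size 7, so its Grundy value is 7.
Stack C is a plain Nim stack of size 17, so its Grundy value is 17.
By the Sprague-Grundy theorem, the Grundy value of a sum of independent games is the XOR of the component values.
Combined value = 1 ⊕ 7 ⊕ 17 = 23.

23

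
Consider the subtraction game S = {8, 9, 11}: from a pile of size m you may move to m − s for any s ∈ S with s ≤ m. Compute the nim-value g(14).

Compute g(0), g(1), … for moves {8, 9, 11}:
k:     0  1  2  3  4  5  6  7  8  9 10 11 12 13 14
g(k):  0  0  0  0  0  0  0  0  1  1  1  1  1  1  1
So g(14) = 1.

1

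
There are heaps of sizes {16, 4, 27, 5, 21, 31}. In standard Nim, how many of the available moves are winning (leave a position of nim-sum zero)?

Bitwise XOR of the heap sizes:
  10000  (16)
  00100  (4)
  11011  (27)
  00101  (5)
  10101  (21)
  11111  (31)
  -----
  00000  (0)
The nim-sum is already 0, so every move leaves a nonzero nim-sum — there are no winning moves.

0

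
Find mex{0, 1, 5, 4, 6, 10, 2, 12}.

3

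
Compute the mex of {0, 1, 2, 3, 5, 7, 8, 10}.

4

The values 0, 1, 2, 3 are all present; 4 is the first non-negative integer missing from the set.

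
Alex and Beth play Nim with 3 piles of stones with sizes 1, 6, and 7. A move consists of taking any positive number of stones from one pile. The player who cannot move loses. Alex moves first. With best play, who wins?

Beth wins

Compute the nim-sum pairwise:
1 ^ 6 = 7
7 ^ 7 = 0
The nim-sum is 0, so this is a P-position: the player to move is in a losing position under optimal play; Alex is about to move from it and so loses — Beth wins.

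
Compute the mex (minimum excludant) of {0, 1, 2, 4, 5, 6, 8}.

The values 0, 1, 2 are all present; 3 is the first non-negative integer missing from the set.

3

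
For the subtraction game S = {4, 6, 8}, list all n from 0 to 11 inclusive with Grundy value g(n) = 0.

Grundy values for subtraction set {4, 6, 8}:
k:     0  1  2  3  4  5  6  7  8  9 10 11
g(k):  0  0  0  0  1  1  1  1  2  2  2  2
The P-positions (g = 0) in 0..11 are 0, 1, 2, 3.

0, 1, 2, 3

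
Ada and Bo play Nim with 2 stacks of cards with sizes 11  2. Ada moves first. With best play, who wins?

Ada wins

Compute the nim-sum pairwise:
11 XOR 2 = 9
The nim-sum is 9 ≠ 0, so this is an N-position: the player to move can win; Ada has a winning move.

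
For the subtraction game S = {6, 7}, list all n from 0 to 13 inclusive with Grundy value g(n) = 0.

0, 1, 2, 3, 4, 5, 13

Build the Grundy sequence with g(k) = mex{g(k−s) : s ∈ {6, 7}, s ≤ k}:
g(0) = mex{} = 0
g(1) = mex{} = 0
g(2) = mex{} = 0
g(3) = mex{} = 0
g(4) = mex{} = 0
g(5) = mex{} = 0
g(6) = mex{0} = 1
g(7) = mex{0} = 1
g(8) = mex{0} = 1
g(9) = mex{0} = 1
g(10) = mex{0} = 1
g(11) = mex{0} = 1
g(12) = mex{0,1} = 2
g(13) = mex{1} = 0
The P-positions (g = 0) in 0..13 are 0, 1, 2, 3, 4, 5, 13.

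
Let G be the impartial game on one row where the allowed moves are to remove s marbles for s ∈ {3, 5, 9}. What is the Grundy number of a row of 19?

Compute g(0), g(1), … for moves {3, 5, 9}:
k:     0  1  2  3  4  5  6  7  8  9 10 11 12 13 14 15 16 17 18 19
g(k):  0  0  0  1  1  1  2  2  0  3  3  1  0  2  0  1  0  1  0  1
So g(19) = 1.

1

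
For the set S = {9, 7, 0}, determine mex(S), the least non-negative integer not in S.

1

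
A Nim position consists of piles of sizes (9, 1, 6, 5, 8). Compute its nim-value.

3

Nim-sum: 9 XOR 1 XOR 6 XOR 5 XOR 8 = 3.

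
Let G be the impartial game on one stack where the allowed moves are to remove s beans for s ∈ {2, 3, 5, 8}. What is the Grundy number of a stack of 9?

Build the Grundy sequence with g(k) = mex{g(k−s) : s ∈ {2, 3, 5, 8}, s ≤ k}:
k:     0  1  2  3  4  5  6  7  8  9
g(k):  0  0  1  1  2  2  3  0  4  1
So g(9) = 1.

1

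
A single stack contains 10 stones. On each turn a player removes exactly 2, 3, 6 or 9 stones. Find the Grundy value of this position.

Build the Grundy sequence with g(k) = mex{g(k−s) : s ∈ {2, 3, 6, 9}, s ≤ k}:
k:     0  1  2  3  4  5  6  7  8  9 10
g(k):  0  0  1  1  2  0  3  1  2  2  3
So g(10) = 3.

3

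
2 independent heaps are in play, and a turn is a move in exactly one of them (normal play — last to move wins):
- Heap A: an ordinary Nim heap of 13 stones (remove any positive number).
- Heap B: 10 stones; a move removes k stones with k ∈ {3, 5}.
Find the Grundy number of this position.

13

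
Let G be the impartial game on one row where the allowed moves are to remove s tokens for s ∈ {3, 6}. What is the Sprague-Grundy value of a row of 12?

Compute g(0), g(1), … for moves {3, 6}:
g(0) = mex{} = 0
g(1) = mex{} = 0
g(2) = mex{} = 0
g(3) = mex{0} = 1
g(4) = mex{0} = 1
g(5) = mex{0} = 1
g(6) = mex{0,1} = 2
g(7) = mex{0,1} = 2
g(8) = mex{0,1} = 2
g(9) = mex{1,2} = 0
g(10) = mex{1,2} = 0
g(11) = mex{1,2} = 0
g(12) = mex{0,2} = 1
So g(12) = 1.

1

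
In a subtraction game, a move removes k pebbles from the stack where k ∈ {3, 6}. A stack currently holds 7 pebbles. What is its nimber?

2

Grundy values for subtraction set {3, 6}:
k:     0  1  2  3  4  5  6  7
g(k):  0  0  0  1  1  1  2  2
So g(7) = 2.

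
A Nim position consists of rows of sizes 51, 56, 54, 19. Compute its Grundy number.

Nim-sum: 51 ^ 56 ^ 54 ^ 19 = 46.

46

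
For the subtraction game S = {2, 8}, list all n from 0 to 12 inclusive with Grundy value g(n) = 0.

0, 1, 4, 5, 10, 11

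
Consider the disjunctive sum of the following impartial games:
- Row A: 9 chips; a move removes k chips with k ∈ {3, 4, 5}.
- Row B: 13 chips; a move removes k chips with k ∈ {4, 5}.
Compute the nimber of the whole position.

For row A, compute g(0), g(1), … with moves {3, 4, 5}:
k:     0  1  2  3  4  5  6  7  8  9
g(k):  0  0  0  1  1  1  2  2  0  0
So g(9) = 0.
For row B, compute g(0), g(1), … with moves {4, 5}:
g(0) = mex{} = 0
g(1) = mex{} = 0
g(2) = mex{} = 0
g(3) = mex{} = 0
g(4) = mex{0} = 1
g(5) = mex{0} = 1
g(6) = mex{0} = 1
g(7) = mex{0} = 1
g(8) = mex{0,1} = 2
g(9) = mex{1} = 0
g(10) = mex{1} = 0
g(11) = mex{1} = 0
g(12) = mex{1,2} = 0
g(13) = mex{0,2} = 1
So g(13) = 1.
The value of a disjunctive sum is the nim-sum of the parts.
Combined value = 0 XOR 1 = 1.

1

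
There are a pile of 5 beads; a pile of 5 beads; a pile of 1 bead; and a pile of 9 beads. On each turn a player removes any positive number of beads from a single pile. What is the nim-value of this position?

Nim-sum: 5 XOR 5 XOR 1 XOR 9 = 8.

8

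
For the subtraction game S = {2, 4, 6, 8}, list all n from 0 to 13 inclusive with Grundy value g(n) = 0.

0, 1, 10, 11

Compute g(0), g(1), … for moves {2, 4, 6, 8}:
g(0) = mex{} = 0
g(1) = mex{} = 0
g(2) = mex{0} = 1
g(3) = mex{0} = 1
g(4) = mex{0,1} = 2
g(5) = mex{0,1} = 2
g(6) = mex{0,1,2} = 3
g(7) = mex{0,1,2} = 3
g(8) = mex{0,1,2,3} = 4
g(9) = mex{0,1,2,3} = 4
g(10) = mex{1,2,3,4} = 0
g(11) = mex{1,2,3,4} = 0
g(12) = mex{0,2,3,4} = 1
g(13) = mex{0,2,3,4} = 1
The P-positions (g = 0) in 0..13 are 0, 1, 10, 11.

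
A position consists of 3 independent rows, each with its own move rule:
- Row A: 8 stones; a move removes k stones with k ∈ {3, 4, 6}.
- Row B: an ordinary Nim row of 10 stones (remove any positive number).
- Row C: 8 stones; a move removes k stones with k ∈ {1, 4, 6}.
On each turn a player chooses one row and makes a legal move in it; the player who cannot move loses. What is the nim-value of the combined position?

9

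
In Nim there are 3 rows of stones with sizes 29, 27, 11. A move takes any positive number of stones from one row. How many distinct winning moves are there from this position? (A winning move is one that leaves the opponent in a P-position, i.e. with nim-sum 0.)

3

Nim-sum: 29 ⊕ 27 ⊕ 11 = 13.
The overall nim-sum is X = 13. A row of size p has a winning move iff p XOR X < p (reduce it to p XOR X).
  29: 29 XOR 13 = 16 < 29 — winning move (to 16).
  27: 27 XOR 13 = 22 < 27 — winning move (to 22).
  11: 11 XOR 13 = 6 < 11 — winning move (to 6).
That gives 3 winning moves.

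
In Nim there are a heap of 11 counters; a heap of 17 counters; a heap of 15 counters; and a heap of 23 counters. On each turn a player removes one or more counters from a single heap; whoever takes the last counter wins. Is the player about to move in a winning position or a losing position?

Winning position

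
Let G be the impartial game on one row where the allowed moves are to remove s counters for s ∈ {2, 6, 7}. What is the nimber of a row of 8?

2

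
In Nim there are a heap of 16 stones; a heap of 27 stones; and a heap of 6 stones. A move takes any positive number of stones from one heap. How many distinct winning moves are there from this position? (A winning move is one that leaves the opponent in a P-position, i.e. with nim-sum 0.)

1

Nim-sum: 16 XOR 27 XOR 6 = 13.
The overall nim-sum is X = 13. A heap of size p has a winning move iff p XOR X < p (reduce it to p XOR X).
  16: 16 XOR 13 = 29 ≥ 16 — no move.
  27: 27 XOR 13 = 22 < 27 — winning move (to 22).
  6: 6 XOR 13 = 11 ≥ 6 — no move.
That gives 1 winning move.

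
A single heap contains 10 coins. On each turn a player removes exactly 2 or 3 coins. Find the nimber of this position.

Compute g(0), g(1), … for moves {2, 3}:
g(0) = mex{} = 0
g(1) = mex{} = 0
g(2) = mex{0} = 1
g(3) = mex{0} = 1
g(4) = mex{0,1} = 2
g(5) = mex{1} = 0
g(6) = mex{1,2} = 0
g(7) = mex{0,2} = 1
g(8) = mex{0} = 1
g(9) = mex{0,1} = 2
g(10) = mex{1} = 0
So g(10) = 0.

0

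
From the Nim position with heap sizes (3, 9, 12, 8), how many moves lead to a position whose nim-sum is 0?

Bitwise XOR of the heap sizes:
  0011  (3)
  1001  (9)
  1100  (12)
  1000  (8)
  ----
  1110  (14)
The overall nim-sum is X = 14. A heap of size p has a winning move iff p XOR X < p (reduce it to p XOR X).
  3: 3 XOR 14 = 13 ≥ 3 — no move.
  9: 9 XOR 14 = 7 < 9 — winning move (to 7).
  12: 12 XOR 14 = 2 < 12 — winning move (to 2).
  8: 8 XOR 14 = 6 < 8 — winning move (to 6).
That gives 3 winning moves.

3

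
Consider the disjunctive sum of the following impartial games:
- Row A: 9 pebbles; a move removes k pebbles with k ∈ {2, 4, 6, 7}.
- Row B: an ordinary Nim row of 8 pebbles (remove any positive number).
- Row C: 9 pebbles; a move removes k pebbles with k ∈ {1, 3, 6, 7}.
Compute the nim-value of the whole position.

Grundy values for row A (subtraction set {2, 4, 6, 7}):
k:     0  1  2  3  4  5  6  7  8  9
g(k):  0  0  1  1  2  2  3  3  4  0
So g(9) = 0.
Row B is a plain Nim row of size 8, so its Grundy value is 8.
Grundy values for row C (subtraction set {1, 3, 6, 7}):
k:     0  1  2  3  4  5  6  7  8  9
g(k):  0  1  0  1  0  1  2  3  2  3
So g(9) = 3.
By the Sprague-Grundy theorem, the Grundy value of a sum of independent games is the XOR of the component values.
Combined value = 0 XOR 8 XOR 3 = 11.

11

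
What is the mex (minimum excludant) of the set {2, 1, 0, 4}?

3

The values 0, 1, 2 are all present; 3 is the first non-negative integer missing from the set.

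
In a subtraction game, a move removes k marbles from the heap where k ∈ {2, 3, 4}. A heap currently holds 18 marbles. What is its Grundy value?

0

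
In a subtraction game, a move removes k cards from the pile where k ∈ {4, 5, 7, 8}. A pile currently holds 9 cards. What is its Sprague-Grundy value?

2

Build the Grundy sequence with g(k) = mex{g(k−s) : s ∈ {4, 5, 7, 8}, s ≤ k}:
g(0) = mex{} = 0
g(1) = mex{} = 0
g(2) = mex{} = 0
g(3) = mex{} = 0
g(4) = mex{0} = 1
g(5) = mex{0} = 1
g(6) = mex{0} = 1
g(7) = mex{0} = 1
g(8) = mex{0,1} = 2
g(9) = mex{0,1} = 2
So g(9) = 2.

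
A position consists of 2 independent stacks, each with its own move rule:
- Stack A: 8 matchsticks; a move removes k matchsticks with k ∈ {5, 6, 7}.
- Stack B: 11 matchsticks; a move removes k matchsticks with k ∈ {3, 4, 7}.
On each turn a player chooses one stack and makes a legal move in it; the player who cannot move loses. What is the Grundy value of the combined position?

Grundy values for stack A (subtraction set {5, 6, 7}):
k:     0  1  2  3  4  5  6  7  8
g(k):  0  0  0  0  0  1  1  1  1
So g(8) = 1.
Grundy values for stack B (subtraction set {3, 4, 7}):
g(0) = mex{} = 0
g(1) = mex{} = 0
g(2) = mex{} = 0
g(3) = mex{0} = 1
g(4) = mex{0} = 1
g(5) = mex{0} = 1
g(6) = mex{0,1} = 2
g(7) = mex{0,1} = 2
g(8) = mex{0,1} = 2
g(9) = mex{0,1,2} = 3
g(10) = mex{1,2} = 0
g(11) = mex{1,2} = 0
So g(11) = 0.
The value of a disjunctive sum is the nim-sum of the parts.
Combined value = 1 ⊕ 0 = 1.

1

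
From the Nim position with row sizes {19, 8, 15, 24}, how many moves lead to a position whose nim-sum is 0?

3

Compute the nim-sum pairwise:
19 XOR 8 = 27
27 XOR 15 = 20
20 XOR 24 = 12
The overall nim-sum is X = 12. A row of size p has a winning move iff p XOR X < p (reduce it to p XOR X).
  19: 19 XOR 12 = 31 ≥ 19 — no move.
  8: 8 XOR 12 = 4 < 8 — winning move (to 4).
  15: 15 XOR 12 = 3 < 15 — winning move (to 3).
  24: 24 XOR 12 = 20 < 24 — winning move (to 20).
That gives 3 winning moves.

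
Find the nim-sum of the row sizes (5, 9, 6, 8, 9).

Bitwise XOR of the heap sizes:
  0101  (5)
  1001  (9)
  0110  (6)
  1000  (8)
  1001  (9)
  ----
  1011  (11)

11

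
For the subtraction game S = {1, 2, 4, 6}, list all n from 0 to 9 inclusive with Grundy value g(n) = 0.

0, 3, 8

Grundy values for subtraction set {1, 2, 4, 6}:
g(0) = mex{} = 0
g(1) = mex{0} = 1
g(2) = mex{0,1} = 2
g(3) = mex{1,2} = 0
g(4) = mex{0,2} = 1
g(5) = mex{0,1} = 2
g(6) = mex{0,1,2} = 3
g(7) = mex{0,1,2,3} = 4
g(8) = mex{1,2,3,4} = 0
g(9) = mex{0,2,4} = 1
The P-positions (g = 0) in 0..9 are 0, 3, 8.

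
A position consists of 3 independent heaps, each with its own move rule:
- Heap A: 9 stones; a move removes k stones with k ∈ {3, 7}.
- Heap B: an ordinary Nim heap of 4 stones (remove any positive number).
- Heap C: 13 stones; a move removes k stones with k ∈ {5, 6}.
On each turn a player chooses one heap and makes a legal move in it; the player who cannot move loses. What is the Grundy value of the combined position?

5

Build the Grundy sequence for heap A with g(k) = mex{g(k−s) : s ∈ {3, 7}, s ≤ k}:
g(0) = mex{} = 0
g(1) = mex{} = 0
g(2) = mex{} = 0
g(3) = mex{0} = 1
g(4) = mex{0} = 1
g(5) = mex{0} = 1
g(6) = mex{1} = 0
g(7) = mex{0,1} = 2
g(8) = mex{0,1} = 2
g(9) = mex{0} = 1
So g(9) = 1.
Heap B is a plain Nim heap of size 4, so its Grundy value is 4.
For heap C, compute g(0), g(1), … with moves {5, 6}:
g(0) = mex{} = 0
g(1) = mex{} = 0
g(2) = mex{} = 0
g(3) = mex{} = 0
g(4) = mex{} = 0
g(5) = mex{0} = 1
g(6) = mex{0} = 1
g(7) = mex{0} = 1
g(8) = mex{0} = 1
g(9) = mex{0} = 1
g(10) = mex{0,1} = 2
g(11) = mex{1} = 0
g(12) = mex{1} = 0
g(13) = mex{1} = 0
So g(13) = 0.
By the Sprague-Grundy theorem, the Grundy value of a sum of independent games is the XOR of the component values.
Combined value = 1 XOR 4 XOR 0 = 5.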